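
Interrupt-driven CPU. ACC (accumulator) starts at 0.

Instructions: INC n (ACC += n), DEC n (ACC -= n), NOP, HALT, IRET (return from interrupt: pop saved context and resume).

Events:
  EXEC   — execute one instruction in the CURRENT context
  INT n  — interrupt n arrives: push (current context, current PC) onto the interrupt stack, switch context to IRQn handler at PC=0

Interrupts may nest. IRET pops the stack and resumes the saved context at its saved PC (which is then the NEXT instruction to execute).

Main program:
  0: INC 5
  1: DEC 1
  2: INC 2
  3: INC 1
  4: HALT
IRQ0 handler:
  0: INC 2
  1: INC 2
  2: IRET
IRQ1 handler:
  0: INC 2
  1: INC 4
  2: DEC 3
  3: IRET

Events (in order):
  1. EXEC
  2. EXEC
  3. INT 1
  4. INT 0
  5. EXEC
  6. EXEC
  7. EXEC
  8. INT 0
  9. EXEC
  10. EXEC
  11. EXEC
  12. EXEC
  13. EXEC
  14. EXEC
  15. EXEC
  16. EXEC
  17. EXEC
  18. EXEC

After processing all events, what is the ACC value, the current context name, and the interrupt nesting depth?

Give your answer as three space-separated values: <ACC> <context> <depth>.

Event 1 (EXEC): [MAIN] PC=0: INC 5 -> ACC=5
Event 2 (EXEC): [MAIN] PC=1: DEC 1 -> ACC=4
Event 3 (INT 1): INT 1 arrives: push (MAIN, PC=2), enter IRQ1 at PC=0 (depth now 1)
Event 4 (INT 0): INT 0 arrives: push (IRQ1, PC=0), enter IRQ0 at PC=0 (depth now 2)
Event 5 (EXEC): [IRQ0] PC=0: INC 2 -> ACC=6
Event 6 (EXEC): [IRQ0] PC=1: INC 2 -> ACC=8
Event 7 (EXEC): [IRQ0] PC=2: IRET -> resume IRQ1 at PC=0 (depth now 1)
Event 8 (INT 0): INT 0 arrives: push (IRQ1, PC=0), enter IRQ0 at PC=0 (depth now 2)
Event 9 (EXEC): [IRQ0] PC=0: INC 2 -> ACC=10
Event 10 (EXEC): [IRQ0] PC=1: INC 2 -> ACC=12
Event 11 (EXEC): [IRQ0] PC=2: IRET -> resume IRQ1 at PC=0 (depth now 1)
Event 12 (EXEC): [IRQ1] PC=0: INC 2 -> ACC=14
Event 13 (EXEC): [IRQ1] PC=1: INC 4 -> ACC=18
Event 14 (EXEC): [IRQ1] PC=2: DEC 3 -> ACC=15
Event 15 (EXEC): [IRQ1] PC=3: IRET -> resume MAIN at PC=2 (depth now 0)
Event 16 (EXEC): [MAIN] PC=2: INC 2 -> ACC=17
Event 17 (EXEC): [MAIN] PC=3: INC 1 -> ACC=18
Event 18 (EXEC): [MAIN] PC=4: HALT

Answer: 18 MAIN 0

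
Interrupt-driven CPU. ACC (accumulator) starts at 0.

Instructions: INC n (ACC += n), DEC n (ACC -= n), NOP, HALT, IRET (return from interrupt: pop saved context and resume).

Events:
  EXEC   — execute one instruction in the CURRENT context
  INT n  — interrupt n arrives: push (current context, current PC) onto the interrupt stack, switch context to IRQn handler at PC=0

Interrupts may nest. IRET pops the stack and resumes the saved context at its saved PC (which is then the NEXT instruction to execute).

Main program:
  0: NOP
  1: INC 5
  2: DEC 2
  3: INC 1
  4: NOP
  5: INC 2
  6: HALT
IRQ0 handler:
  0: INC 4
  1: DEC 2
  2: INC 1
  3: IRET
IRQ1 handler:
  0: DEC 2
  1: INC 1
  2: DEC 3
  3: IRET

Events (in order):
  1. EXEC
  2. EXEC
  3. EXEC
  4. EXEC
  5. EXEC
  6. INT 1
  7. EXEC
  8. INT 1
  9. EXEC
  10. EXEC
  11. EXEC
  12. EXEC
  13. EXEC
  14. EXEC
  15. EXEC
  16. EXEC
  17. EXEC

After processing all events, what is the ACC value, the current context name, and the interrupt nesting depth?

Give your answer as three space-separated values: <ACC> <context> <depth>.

Answer: -2 MAIN 0

Derivation:
Event 1 (EXEC): [MAIN] PC=0: NOP
Event 2 (EXEC): [MAIN] PC=1: INC 5 -> ACC=5
Event 3 (EXEC): [MAIN] PC=2: DEC 2 -> ACC=3
Event 4 (EXEC): [MAIN] PC=3: INC 1 -> ACC=4
Event 5 (EXEC): [MAIN] PC=4: NOP
Event 6 (INT 1): INT 1 arrives: push (MAIN, PC=5), enter IRQ1 at PC=0 (depth now 1)
Event 7 (EXEC): [IRQ1] PC=0: DEC 2 -> ACC=2
Event 8 (INT 1): INT 1 arrives: push (IRQ1, PC=1), enter IRQ1 at PC=0 (depth now 2)
Event 9 (EXEC): [IRQ1] PC=0: DEC 2 -> ACC=0
Event 10 (EXEC): [IRQ1] PC=1: INC 1 -> ACC=1
Event 11 (EXEC): [IRQ1] PC=2: DEC 3 -> ACC=-2
Event 12 (EXEC): [IRQ1] PC=3: IRET -> resume IRQ1 at PC=1 (depth now 1)
Event 13 (EXEC): [IRQ1] PC=1: INC 1 -> ACC=-1
Event 14 (EXEC): [IRQ1] PC=2: DEC 3 -> ACC=-4
Event 15 (EXEC): [IRQ1] PC=3: IRET -> resume MAIN at PC=5 (depth now 0)
Event 16 (EXEC): [MAIN] PC=5: INC 2 -> ACC=-2
Event 17 (EXEC): [MAIN] PC=6: HALT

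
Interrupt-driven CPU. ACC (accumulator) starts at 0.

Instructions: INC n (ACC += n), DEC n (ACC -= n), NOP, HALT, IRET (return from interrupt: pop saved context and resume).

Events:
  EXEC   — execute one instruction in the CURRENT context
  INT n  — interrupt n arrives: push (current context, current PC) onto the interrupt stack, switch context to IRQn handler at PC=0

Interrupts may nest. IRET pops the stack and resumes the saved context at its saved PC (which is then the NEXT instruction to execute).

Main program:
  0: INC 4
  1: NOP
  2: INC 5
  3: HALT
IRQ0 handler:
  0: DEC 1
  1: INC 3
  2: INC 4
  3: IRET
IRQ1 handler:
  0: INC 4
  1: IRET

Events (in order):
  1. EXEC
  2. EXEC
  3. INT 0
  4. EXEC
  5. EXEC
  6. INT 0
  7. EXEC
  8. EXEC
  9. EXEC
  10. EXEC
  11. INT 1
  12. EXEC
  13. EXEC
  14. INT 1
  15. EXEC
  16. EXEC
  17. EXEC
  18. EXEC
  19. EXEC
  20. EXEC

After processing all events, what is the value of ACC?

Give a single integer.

Event 1 (EXEC): [MAIN] PC=0: INC 4 -> ACC=4
Event 2 (EXEC): [MAIN] PC=1: NOP
Event 3 (INT 0): INT 0 arrives: push (MAIN, PC=2), enter IRQ0 at PC=0 (depth now 1)
Event 4 (EXEC): [IRQ0] PC=0: DEC 1 -> ACC=3
Event 5 (EXEC): [IRQ0] PC=1: INC 3 -> ACC=6
Event 6 (INT 0): INT 0 arrives: push (IRQ0, PC=2), enter IRQ0 at PC=0 (depth now 2)
Event 7 (EXEC): [IRQ0] PC=0: DEC 1 -> ACC=5
Event 8 (EXEC): [IRQ0] PC=1: INC 3 -> ACC=8
Event 9 (EXEC): [IRQ0] PC=2: INC 4 -> ACC=12
Event 10 (EXEC): [IRQ0] PC=3: IRET -> resume IRQ0 at PC=2 (depth now 1)
Event 11 (INT 1): INT 1 arrives: push (IRQ0, PC=2), enter IRQ1 at PC=0 (depth now 2)
Event 12 (EXEC): [IRQ1] PC=0: INC 4 -> ACC=16
Event 13 (EXEC): [IRQ1] PC=1: IRET -> resume IRQ0 at PC=2 (depth now 1)
Event 14 (INT 1): INT 1 arrives: push (IRQ0, PC=2), enter IRQ1 at PC=0 (depth now 2)
Event 15 (EXEC): [IRQ1] PC=0: INC 4 -> ACC=20
Event 16 (EXEC): [IRQ1] PC=1: IRET -> resume IRQ0 at PC=2 (depth now 1)
Event 17 (EXEC): [IRQ0] PC=2: INC 4 -> ACC=24
Event 18 (EXEC): [IRQ0] PC=3: IRET -> resume MAIN at PC=2 (depth now 0)
Event 19 (EXEC): [MAIN] PC=2: INC 5 -> ACC=29
Event 20 (EXEC): [MAIN] PC=3: HALT

Answer: 29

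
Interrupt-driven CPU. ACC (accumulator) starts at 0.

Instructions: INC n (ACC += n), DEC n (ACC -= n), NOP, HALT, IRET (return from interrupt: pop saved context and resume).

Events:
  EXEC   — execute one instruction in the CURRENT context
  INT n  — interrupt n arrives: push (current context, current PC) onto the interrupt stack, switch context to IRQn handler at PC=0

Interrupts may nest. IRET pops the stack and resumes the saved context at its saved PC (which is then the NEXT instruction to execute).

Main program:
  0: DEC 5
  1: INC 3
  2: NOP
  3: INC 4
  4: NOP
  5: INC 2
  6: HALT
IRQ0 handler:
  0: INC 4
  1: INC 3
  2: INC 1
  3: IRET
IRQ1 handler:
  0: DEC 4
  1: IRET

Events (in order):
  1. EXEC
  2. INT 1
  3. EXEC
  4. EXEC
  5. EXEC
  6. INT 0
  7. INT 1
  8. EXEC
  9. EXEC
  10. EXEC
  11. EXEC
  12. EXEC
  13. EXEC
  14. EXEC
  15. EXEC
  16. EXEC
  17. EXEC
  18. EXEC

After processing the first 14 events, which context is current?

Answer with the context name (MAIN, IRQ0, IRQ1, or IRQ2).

Event 1 (EXEC): [MAIN] PC=0: DEC 5 -> ACC=-5
Event 2 (INT 1): INT 1 arrives: push (MAIN, PC=1), enter IRQ1 at PC=0 (depth now 1)
Event 3 (EXEC): [IRQ1] PC=0: DEC 4 -> ACC=-9
Event 4 (EXEC): [IRQ1] PC=1: IRET -> resume MAIN at PC=1 (depth now 0)
Event 5 (EXEC): [MAIN] PC=1: INC 3 -> ACC=-6
Event 6 (INT 0): INT 0 arrives: push (MAIN, PC=2), enter IRQ0 at PC=0 (depth now 1)
Event 7 (INT 1): INT 1 arrives: push (IRQ0, PC=0), enter IRQ1 at PC=0 (depth now 2)
Event 8 (EXEC): [IRQ1] PC=0: DEC 4 -> ACC=-10
Event 9 (EXEC): [IRQ1] PC=1: IRET -> resume IRQ0 at PC=0 (depth now 1)
Event 10 (EXEC): [IRQ0] PC=0: INC 4 -> ACC=-6
Event 11 (EXEC): [IRQ0] PC=1: INC 3 -> ACC=-3
Event 12 (EXEC): [IRQ0] PC=2: INC 1 -> ACC=-2
Event 13 (EXEC): [IRQ0] PC=3: IRET -> resume MAIN at PC=2 (depth now 0)
Event 14 (EXEC): [MAIN] PC=2: NOP

Answer: MAIN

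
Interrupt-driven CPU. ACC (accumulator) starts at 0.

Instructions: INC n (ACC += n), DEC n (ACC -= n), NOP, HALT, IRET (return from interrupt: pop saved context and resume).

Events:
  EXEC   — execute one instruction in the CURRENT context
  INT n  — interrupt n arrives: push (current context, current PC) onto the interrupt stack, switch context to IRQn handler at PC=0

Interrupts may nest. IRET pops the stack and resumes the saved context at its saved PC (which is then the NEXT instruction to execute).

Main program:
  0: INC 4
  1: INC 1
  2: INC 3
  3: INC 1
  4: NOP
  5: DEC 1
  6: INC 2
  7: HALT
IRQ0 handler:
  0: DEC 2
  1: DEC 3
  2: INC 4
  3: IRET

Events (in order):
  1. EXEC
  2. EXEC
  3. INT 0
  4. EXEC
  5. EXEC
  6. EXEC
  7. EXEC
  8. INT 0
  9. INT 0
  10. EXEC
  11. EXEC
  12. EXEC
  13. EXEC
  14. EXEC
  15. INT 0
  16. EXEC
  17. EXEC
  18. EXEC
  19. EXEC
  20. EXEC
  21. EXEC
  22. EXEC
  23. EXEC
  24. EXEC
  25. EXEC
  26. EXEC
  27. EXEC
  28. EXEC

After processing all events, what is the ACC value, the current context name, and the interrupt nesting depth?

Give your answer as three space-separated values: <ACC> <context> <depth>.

Answer: 6 MAIN 0

Derivation:
Event 1 (EXEC): [MAIN] PC=0: INC 4 -> ACC=4
Event 2 (EXEC): [MAIN] PC=1: INC 1 -> ACC=5
Event 3 (INT 0): INT 0 arrives: push (MAIN, PC=2), enter IRQ0 at PC=0 (depth now 1)
Event 4 (EXEC): [IRQ0] PC=0: DEC 2 -> ACC=3
Event 5 (EXEC): [IRQ0] PC=1: DEC 3 -> ACC=0
Event 6 (EXEC): [IRQ0] PC=2: INC 4 -> ACC=4
Event 7 (EXEC): [IRQ0] PC=3: IRET -> resume MAIN at PC=2 (depth now 0)
Event 8 (INT 0): INT 0 arrives: push (MAIN, PC=2), enter IRQ0 at PC=0 (depth now 1)
Event 9 (INT 0): INT 0 arrives: push (IRQ0, PC=0), enter IRQ0 at PC=0 (depth now 2)
Event 10 (EXEC): [IRQ0] PC=0: DEC 2 -> ACC=2
Event 11 (EXEC): [IRQ0] PC=1: DEC 3 -> ACC=-1
Event 12 (EXEC): [IRQ0] PC=2: INC 4 -> ACC=3
Event 13 (EXEC): [IRQ0] PC=3: IRET -> resume IRQ0 at PC=0 (depth now 1)
Event 14 (EXEC): [IRQ0] PC=0: DEC 2 -> ACC=1
Event 15 (INT 0): INT 0 arrives: push (IRQ0, PC=1), enter IRQ0 at PC=0 (depth now 2)
Event 16 (EXEC): [IRQ0] PC=0: DEC 2 -> ACC=-1
Event 17 (EXEC): [IRQ0] PC=1: DEC 3 -> ACC=-4
Event 18 (EXEC): [IRQ0] PC=2: INC 4 -> ACC=0
Event 19 (EXEC): [IRQ0] PC=3: IRET -> resume IRQ0 at PC=1 (depth now 1)
Event 20 (EXEC): [IRQ0] PC=1: DEC 3 -> ACC=-3
Event 21 (EXEC): [IRQ0] PC=2: INC 4 -> ACC=1
Event 22 (EXEC): [IRQ0] PC=3: IRET -> resume MAIN at PC=2 (depth now 0)
Event 23 (EXEC): [MAIN] PC=2: INC 3 -> ACC=4
Event 24 (EXEC): [MAIN] PC=3: INC 1 -> ACC=5
Event 25 (EXEC): [MAIN] PC=4: NOP
Event 26 (EXEC): [MAIN] PC=5: DEC 1 -> ACC=4
Event 27 (EXEC): [MAIN] PC=6: INC 2 -> ACC=6
Event 28 (EXEC): [MAIN] PC=7: HALT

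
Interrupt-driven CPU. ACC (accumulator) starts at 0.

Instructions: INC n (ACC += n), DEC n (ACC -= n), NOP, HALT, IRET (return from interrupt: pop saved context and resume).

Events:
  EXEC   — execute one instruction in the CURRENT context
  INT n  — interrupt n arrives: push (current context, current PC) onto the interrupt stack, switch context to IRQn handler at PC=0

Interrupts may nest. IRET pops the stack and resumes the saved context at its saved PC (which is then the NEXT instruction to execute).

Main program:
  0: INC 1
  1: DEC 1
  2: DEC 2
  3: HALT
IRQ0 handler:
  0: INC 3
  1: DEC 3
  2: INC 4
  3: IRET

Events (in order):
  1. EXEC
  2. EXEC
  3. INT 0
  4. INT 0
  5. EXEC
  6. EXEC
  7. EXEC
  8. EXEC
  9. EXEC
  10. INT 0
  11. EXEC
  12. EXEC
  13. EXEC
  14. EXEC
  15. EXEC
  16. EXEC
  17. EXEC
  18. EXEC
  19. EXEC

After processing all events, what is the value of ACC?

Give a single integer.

Answer: 10

Derivation:
Event 1 (EXEC): [MAIN] PC=0: INC 1 -> ACC=1
Event 2 (EXEC): [MAIN] PC=1: DEC 1 -> ACC=0
Event 3 (INT 0): INT 0 arrives: push (MAIN, PC=2), enter IRQ0 at PC=0 (depth now 1)
Event 4 (INT 0): INT 0 arrives: push (IRQ0, PC=0), enter IRQ0 at PC=0 (depth now 2)
Event 5 (EXEC): [IRQ0] PC=0: INC 3 -> ACC=3
Event 6 (EXEC): [IRQ0] PC=1: DEC 3 -> ACC=0
Event 7 (EXEC): [IRQ0] PC=2: INC 4 -> ACC=4
Event 8 (EXEC): [IRQ0] PC=3: IRET -> resume IRQ0 at PC=0 (depth now 1)
Event 9 (EXEC): [IRQ0] PC=0: INC 3 -> ACC=7
Event 10 (INT 0): INT 0 arrives: push (IRQ0, PC=1), enter IRQ0 at PC=0 (depth now 2)
Event 11 (EXEC): [IRQ0] PC=0: INC 3 -> ACC=10
Event 12 (EXEC): [IRQ0] PC=1: DEC 3 -> ACC=7
Event 13 (EXEC): [IRQ0] PC=2: INC 4 -> ACC=11
Event 14 (EXEC): [IRQ0] PC=3: IRET -> resume IRQ0 at PC=1 (depth now 1)
Event 15 (EXEC): [IRQ0] PC=1: DEC 3 -> ACC=8
Event 16 (EXEC): [IRQ0] PC=2: INC 4 -> ACC=12
Event 17 (EXEC): [IRQ0] PC=3: IRET -> resume MAIN at PC=2 (depth now 0)
Event 18 (EXEC): [MAIN] PC=2: DEC 2 -> ACC=10
Event 19 (EXEC): [MAIN] PC=3: HALT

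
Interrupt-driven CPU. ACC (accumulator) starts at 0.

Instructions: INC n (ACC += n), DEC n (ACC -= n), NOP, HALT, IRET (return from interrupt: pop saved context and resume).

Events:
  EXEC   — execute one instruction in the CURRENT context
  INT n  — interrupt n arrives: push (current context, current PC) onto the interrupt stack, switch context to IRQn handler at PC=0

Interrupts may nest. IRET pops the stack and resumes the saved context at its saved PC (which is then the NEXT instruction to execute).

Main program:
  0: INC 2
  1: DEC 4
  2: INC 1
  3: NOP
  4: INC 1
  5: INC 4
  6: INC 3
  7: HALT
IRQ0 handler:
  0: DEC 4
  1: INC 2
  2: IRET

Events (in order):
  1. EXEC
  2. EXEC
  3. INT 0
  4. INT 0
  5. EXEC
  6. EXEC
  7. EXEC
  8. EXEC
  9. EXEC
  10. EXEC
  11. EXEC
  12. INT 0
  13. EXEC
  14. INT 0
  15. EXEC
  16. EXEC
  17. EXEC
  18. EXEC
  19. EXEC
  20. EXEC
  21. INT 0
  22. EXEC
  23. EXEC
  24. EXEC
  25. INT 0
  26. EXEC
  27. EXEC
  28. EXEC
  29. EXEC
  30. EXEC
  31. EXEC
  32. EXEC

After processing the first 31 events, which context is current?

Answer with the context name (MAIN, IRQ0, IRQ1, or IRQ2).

Answer: MAIN

Derivation:
Event 1 (EXEC): [MAIN] PC=0: INC 2 -> ACC=2
Event 2 (EXEC): [MAIN] PC=1: DEC 4 -> ACC=-2
Event 3 (INT 0): INT 0 arrives: push (MAIN, PC=2), enter IRQ0 at PC=0 (depth now 1)
Event 4 (INT 0): INT 0 arrives: push (IRQ0, PC=0), enter IRQ0 at PC=0 (depth now 2)
Event 5 (EXEC): [IRQ0] PC=0: DEC 4 -> ACC=-6
Event 6 (EXEC): [IRQ0] PC=1: INC 2 -> ACC=-4
Event 7 (EXEC): [IRQ0] PC=2: IRET -> resume IRQ0 at PC=0 (depth now 1)
Event 8 (EXEC): [IRQ0] PC=0: DEC 4 -> ACC=-8
Event 9 (EXEC): [IRQ0] PC=1: INC 2 -> ACC=-6
Event 10 (EXEC): [IRQ0] PC=2: IRET -> resume MAIN at PC=2 (depth now 0)
Event 11 (EXEC): [MAIN] PC=2: INC 1 -> ACC=-5
Event 12 (INT 0): INT 0 arrives: push (MAIN, PC=3), enter IRQ0 at PC=0 (depth now 1)
Event 13 (EXEC): [IRQ0] PC=0: DEC 4 -> ACC=-9
Event 14 (INT 0): INT 0 arrives: push (IRQ0, PC=1), enter IRQ0 at PC=0 (depth now 2)
Event 15 (EXEC): [IRQ0] PC=0: DEC 4 -> ACC=-13
Event 16 (EXEC): [IRQ0] PC=1: INC 2 -> ACC=-11
Event 17 (EXEC): [IRQ0] PC=2: IRET -> resume IRQ0 at PC=1 (depth now 1)
Event 18 (EXEC): [IRQ0] PC=1: INC 2 -> ACC=-9
Event 19 (EXEC): [IRQ0] PC=2: IRET -> resume MAIN at PC=3 (depth now 0)
Event 20 (EXEC): [MAIN] PC=3: NOP
Event 21 (INT 0): INT 0 arrives: push (MAIN, PC=4), enter IRQ0 at PC=0 (depth now 1)
Event 22 (EXEC): [IRQ0] PC=0: DEC 4 -> ACC=-13
Event 23 (EXEC): [IRQ0] PC=1: INC 2 -> ACC=-11
Event 24 (EXEC): [IRQ0] PC=2: IRET -> resume MAIN at PC=4 (depth now 0)
Event 25 (INT 0): INT 0 arrives: push (MAIN, PC=4), enter IRQ0 at PC=0 (depth now 1)
Event 26 (EXEC): [IRQ0] PC=0: DEC 4 -> ACC=-15
Event 27 (EXEC): [IRQ0] PC=1: INC 2 -> ACC=-13
Event 28 (EXEC): [IRQ0] PC=2: IRET -> resume MAIN at PC=4 (depth now 0)
Event 29 (EXEC): [MAIN] PC=4: INC 1 -> ACC=-12
Event 30 (EXEC): [MAIN] PC=5: INC 4 -> ACC=-8
Event 31 (EXEC): [MAIN] PC=6: INC 3 -> ACC=-5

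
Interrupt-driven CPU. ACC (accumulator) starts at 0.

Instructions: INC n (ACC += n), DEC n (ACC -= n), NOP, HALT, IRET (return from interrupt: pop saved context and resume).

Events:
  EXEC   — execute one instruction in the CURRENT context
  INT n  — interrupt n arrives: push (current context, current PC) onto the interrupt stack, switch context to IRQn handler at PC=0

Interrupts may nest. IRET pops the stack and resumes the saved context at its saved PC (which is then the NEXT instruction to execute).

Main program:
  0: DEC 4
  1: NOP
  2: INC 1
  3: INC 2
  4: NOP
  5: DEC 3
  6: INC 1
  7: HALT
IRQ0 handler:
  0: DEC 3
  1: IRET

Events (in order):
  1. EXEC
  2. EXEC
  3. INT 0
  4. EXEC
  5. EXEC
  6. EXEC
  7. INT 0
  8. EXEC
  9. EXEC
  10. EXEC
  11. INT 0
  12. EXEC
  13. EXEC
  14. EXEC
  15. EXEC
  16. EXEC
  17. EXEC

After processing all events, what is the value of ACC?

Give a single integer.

Answer: -12

Derivation:
Event 1 (EXEC): [MAIN] PC=0: DEC 4 -> ACC=-4
Event 2 (EXEC): [MAIN] PC=1: NOP
Event 3 (INT 0): INT 0 arrives: push (MAIN, PC=2), enter IRQ0 at PC=0 (depth now 1)
Event 4 (EXEC): [IRQ0] PC=0: DEC 3 -> ACC=-7
Event 5 (EXEC): [IRQ0] PC=1: IRET -> resume MAIN at PC=2 (depth now 0)
Event 6 (EXEC): [MAIN] PC=2: INC 1 -> ACC=-6
Event 7 (INT 0): INT 0 arrives: push (MAIN, PC=3), enter IRQ0 at PC=0 (depth now 1)
Event 8 (EXEC): [IRQ0] PC=0: DEC 3 -> ACC=-9
Event 9 (EXEC): [IRQ0] PC=1: IRET -> resume MAIN at PC=3 (depth now 0)
Event 10 (EXEC): [MAIN] PC=3: INC 2 -> ACC=-7
Event 11 (INT 0): INT 0 arrives: push (MAIN, PC=4), enter IRQ0 at PC=0 (depth now 1)
Event 12 (EXEC): [IRQ0] PC=0: DEC 3 -> ACC=-10
Event 13 (EXEC): [IRQ0] PC=1: IRET -> resume MAIN at PC=4 (depth now 0)
Event 14 (EXEC): [MAIN] PC=4: NOP
Event 15 (EXEC): [MAIN] PC=5: DEC 3 -> ACC=-13
Event 16 (EXEC): [MAIN] PC=6: INC 1 -> ACC=-12
Event 17 (EXEC): [MAIN] PC=7: HALT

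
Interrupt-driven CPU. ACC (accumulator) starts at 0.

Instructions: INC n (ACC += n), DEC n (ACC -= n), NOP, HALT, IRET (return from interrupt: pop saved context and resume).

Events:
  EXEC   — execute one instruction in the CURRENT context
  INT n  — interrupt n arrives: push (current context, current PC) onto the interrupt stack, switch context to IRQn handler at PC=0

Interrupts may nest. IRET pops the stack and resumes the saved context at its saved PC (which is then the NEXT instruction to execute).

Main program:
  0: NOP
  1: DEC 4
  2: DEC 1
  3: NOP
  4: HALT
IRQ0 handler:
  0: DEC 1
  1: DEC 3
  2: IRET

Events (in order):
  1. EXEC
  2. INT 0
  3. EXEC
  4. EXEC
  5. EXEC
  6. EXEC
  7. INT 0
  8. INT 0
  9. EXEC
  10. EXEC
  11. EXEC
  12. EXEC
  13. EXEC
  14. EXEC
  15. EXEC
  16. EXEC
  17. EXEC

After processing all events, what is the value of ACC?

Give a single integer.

Event 1 (EXEC): [MAIN] PC=0: NOP
Event 2 (INT 0): INT 0 arrives: push (MAIN, PC=1), enter IRQ0 at PC=0 (depth now 1)
Event 3 (EXEC): [IRQ0] PC=0: DEC 1 -> ACC=-1
Event 4 (EXEC): [IRQ0] PC=1: DEC 3 -> ACC=-4
Event 5 (EXEC): [IRQ0] PC=2: IRET -> resume MAIN at PC=1 (depth now 0)
Event 6 (EXEC): [MAIN] PC=1: DEC 4 -> ACC=-8
Event 7 (INT 0): INT 0 arrives: push (MAIN, PC=2), enter IRQ0 at PC=0 (depth now 1)
Event 8 (INT 0): INT 0 arrives: push (IRQ0, PC=0), enter IRQ0 at PC=0 (depth now 2)
Event 9 (EXEC): [IRQ0] PC=0: DEC 1 -> ACC=-9
Event 10 (EXEC): [IRQ0] PC=1: DEC 3 -> ACC=-12
Event 11 (EXEC): [IRQ0] PC=2: IRET -> resume IRQ0 at PC=0 (depth now 1)
Event 12 (EXEC): [IRQ0] PC=0: DEC 1 -> ACC=-13
Event 13 (EXEC): [IRQ0] PC=1: DEC 3 -> ACC=-16
Event 14 (EXEC): [IRQ0] PC=2: IRET -> resume MAIN at PC=2 (depth now 0)
Event 15 (EXEC): [MAIN] PC=2: DEC 1 -> ACC=-17
Event 16 (EXEC): [MAIN] PC=3: NOP
Event 17 (EXEC): [MAIN] PC=4: HALT

Answer: -17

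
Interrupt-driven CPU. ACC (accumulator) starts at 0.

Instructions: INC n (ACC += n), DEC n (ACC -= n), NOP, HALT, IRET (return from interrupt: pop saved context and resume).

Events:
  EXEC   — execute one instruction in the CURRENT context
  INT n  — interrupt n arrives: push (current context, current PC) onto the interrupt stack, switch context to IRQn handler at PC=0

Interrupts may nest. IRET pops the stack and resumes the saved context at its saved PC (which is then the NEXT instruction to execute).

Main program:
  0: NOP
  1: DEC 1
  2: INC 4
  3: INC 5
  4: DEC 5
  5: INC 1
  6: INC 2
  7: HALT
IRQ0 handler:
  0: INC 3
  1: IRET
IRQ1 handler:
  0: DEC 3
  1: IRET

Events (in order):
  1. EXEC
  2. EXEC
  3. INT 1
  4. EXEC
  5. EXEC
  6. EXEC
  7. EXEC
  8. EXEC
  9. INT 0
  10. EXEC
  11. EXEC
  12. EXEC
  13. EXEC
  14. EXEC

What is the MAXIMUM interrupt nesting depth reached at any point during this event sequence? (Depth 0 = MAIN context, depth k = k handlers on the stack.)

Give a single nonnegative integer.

Event 1 (EXEC): [MAIN] PC=0: NOP [depth=0]
Event 2 (EXEC): [MAIN] PC=1: DEC 1 -> ACC=-1 [depth=0]
Event 3 (INT 1): INT 1 arrives: push (MAIN, PC=2), enter IRQ1 at PC=0 (depth now 1) [depth=1]
Event 4 (EXEC): [IRQ1] PC=0: DEC 3 -> ACC=-4 [depth=1]
Event 5 (EXEC): [IRQ1] PC=1: IRET -> resume MAIN at PC=2 (depth now 0) [depth=0]
Event 6 (EXEC): [MAIN] PC=2: INC 4 -> ACC=0 [depth=0]
Event 7 (EXEC): [MAIN] PC=3: INC 5 -> ACC=5 [depth=0]
Event 8 (EXEC): [MAIN] PC=4: DEC 5 -> ACC=0 [depth=0]
Event 9 (INT 0): INT 0 arrives: push (MAIN, PC=5), enter IRQ0 at PC=0 (depth now 1) [depth=1]
Event 10 (EXEC): [IRQ0] PC=0: INC 3 -> ACC=3 [depth=1]
Event 11 (EXEC): [IRQ0] PC=1: IRET -> resume MAIN at PC=5 (depth now 0) [depth=0]
Event 12 (EXEC): [MAIN] PC=5: INC 1 -> ACC=4 [depth=0]
Event 13 (EXEC): [MAIN] PC=6: INC 2 -> ACC=6 [depth=0]
Event 14 (EXEC): [MAIN] PC=7: HALT [depth=0]
Max depth observed: 1

Answer: 1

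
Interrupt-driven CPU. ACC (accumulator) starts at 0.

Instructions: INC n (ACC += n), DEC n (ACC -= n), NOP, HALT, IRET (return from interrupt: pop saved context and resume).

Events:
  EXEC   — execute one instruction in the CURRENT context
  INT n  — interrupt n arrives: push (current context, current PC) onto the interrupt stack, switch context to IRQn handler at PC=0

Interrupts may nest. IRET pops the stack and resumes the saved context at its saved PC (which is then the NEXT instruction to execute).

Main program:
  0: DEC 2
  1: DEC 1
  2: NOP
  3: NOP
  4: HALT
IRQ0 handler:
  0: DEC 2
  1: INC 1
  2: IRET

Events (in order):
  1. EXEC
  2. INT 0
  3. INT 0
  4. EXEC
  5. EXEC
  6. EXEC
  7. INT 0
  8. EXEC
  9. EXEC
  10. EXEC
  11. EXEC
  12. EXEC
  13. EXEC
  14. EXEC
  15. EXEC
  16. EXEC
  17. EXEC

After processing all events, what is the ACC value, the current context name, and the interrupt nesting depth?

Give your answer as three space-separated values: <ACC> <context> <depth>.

Event 1 (EXEC): [MAIN] PC=0: DEC 2 -> ACC=-2
Event 2 (INT 0): INT 0 arrives: push (MAIN, PC=1), enter IRQ0 at PC=0 (depth now 1)
Event 3 (INT 0): INT 0 arrives: push (IRQ0, PC=0), enter IRQ0 at PC=0 (depth now 2)
Event 4 (EXEC): [IRQ0] PC=0: DEC 2 -> ACC=-4
Event 5 (EXEC): [IRQ0] PC=1: INC 1 -> ACC=-3
Event 6 (EXEC): [IRQ0] PC=2: IRET -> resume IRQ0 at PC=0 (depth now 1)
Event 7 (INT 0): INT 0 arrives: push (IRQ0, PC=0), enter IRQ0 at PC=0 (depth now 2)
Event 8 (EXEC): [IRQ0] PC=0: DEC 2 -> ACC=-5
Event 9 (EXEC): [IRQ0] PC=1: INC 1 -> ACC=-4
Event 10 (EXEC): [IRQ0] PC=2: IRET -> resume IRQ0 at PC=0 (depth now 1)
Event 11 (EXEC): [IRQ0] PC=0: DEC 2 -> ACC=-6
Event 12 (EXEC): [IRQ0] PC=1: INC 1 -> ACC=-5
Event 13 (EXEC): [IRQ0] PC=2: IRET -> resume MAIN at PC=1 (depth now 0)
Event 14 (EXEC): [MAIN] PC=1: DEC 1 -> ACC=-6
Event 15 (EXEC): [MAIN] PC=2: NOP
Event 16 (EXEC): [MAIN] PC=3: NOP
Event 17 (EXEC): [MAIN] PC=4: HALT

Answer: -6 MAIN 0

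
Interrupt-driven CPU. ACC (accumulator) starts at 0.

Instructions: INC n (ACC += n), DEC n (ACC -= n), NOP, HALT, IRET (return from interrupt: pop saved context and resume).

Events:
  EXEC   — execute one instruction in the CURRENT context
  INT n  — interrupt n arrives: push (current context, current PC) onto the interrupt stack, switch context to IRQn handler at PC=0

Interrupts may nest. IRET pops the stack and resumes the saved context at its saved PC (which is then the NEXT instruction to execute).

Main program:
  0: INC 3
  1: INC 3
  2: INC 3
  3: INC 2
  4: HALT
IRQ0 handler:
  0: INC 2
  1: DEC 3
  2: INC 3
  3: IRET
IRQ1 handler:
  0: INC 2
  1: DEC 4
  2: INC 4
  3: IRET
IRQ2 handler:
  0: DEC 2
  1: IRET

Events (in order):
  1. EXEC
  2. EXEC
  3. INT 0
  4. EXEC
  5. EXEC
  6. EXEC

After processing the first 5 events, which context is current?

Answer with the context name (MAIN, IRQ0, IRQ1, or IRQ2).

Answer: IRQ0

Derivation:
Event 1 (EXEC): [MAIN] PC=0: INC 3 -> ACC=3
Event 2 (EXEC): [MAIN] PC=1: INC 3 -> ACC=6
Event 3 (INT 0): INT 0 arrives: push (MAIN, PC=2), enter IRQ0 at PC=0 (depth now 1)
Event 4 (EXEC): [IRQ0] PC=0: INC 2 -> ACC=8
Event 5 (EXEC): [IRQ0] PC=1: DEC 3 -> ACC=5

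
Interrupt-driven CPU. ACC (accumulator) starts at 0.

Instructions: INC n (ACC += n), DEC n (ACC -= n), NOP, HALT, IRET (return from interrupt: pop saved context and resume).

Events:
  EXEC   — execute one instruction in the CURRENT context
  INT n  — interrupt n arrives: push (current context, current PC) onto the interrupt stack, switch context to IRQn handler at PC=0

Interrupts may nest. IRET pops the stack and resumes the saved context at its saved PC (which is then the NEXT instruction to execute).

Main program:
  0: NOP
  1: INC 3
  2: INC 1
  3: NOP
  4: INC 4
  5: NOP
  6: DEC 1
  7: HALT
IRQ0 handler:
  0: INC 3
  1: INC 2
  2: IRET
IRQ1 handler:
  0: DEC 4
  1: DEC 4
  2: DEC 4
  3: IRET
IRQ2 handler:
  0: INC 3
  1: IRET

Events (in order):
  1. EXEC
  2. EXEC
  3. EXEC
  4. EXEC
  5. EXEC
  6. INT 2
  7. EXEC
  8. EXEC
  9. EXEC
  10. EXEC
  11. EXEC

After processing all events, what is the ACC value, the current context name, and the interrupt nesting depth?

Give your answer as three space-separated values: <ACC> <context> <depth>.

Event 1 (EXEC): [MAIN] PC=0: NOP
Event 2 (EXEC): [MAIN] PC=1: INC 3 -> ACC=3
Event 3 (EXEC): [MAIN] PC=2: INC 1 -> ACC=4
Event 4 (EXEC): [MAIN] PC=3: NOP
Event 5 (EXEC): [MAIN] PC=4: INC 4 -> ACC=8
Event 6 (INT 2): INT 2 arrives: push (MAIN, PC=5), enter IRQ2 at PC=0 (depth now 1)
Event 7 (EXEC): [IRQ2] PC=0: INC 3 -> ACC=11
Event 8 (EXEC): [IRQ2] PC=1: IRET -> resume MAIN at PC=5 (depth now 0)
Event 9 (EXEC): [MAIN] PC=5: NOP
Event 10 (EXEC): [MAIN] PC=6: DEC 1 -> ACC=10
Event 11 (EXEC): [MAIN] PC=7: HALT

Answer: 10 MAIN 0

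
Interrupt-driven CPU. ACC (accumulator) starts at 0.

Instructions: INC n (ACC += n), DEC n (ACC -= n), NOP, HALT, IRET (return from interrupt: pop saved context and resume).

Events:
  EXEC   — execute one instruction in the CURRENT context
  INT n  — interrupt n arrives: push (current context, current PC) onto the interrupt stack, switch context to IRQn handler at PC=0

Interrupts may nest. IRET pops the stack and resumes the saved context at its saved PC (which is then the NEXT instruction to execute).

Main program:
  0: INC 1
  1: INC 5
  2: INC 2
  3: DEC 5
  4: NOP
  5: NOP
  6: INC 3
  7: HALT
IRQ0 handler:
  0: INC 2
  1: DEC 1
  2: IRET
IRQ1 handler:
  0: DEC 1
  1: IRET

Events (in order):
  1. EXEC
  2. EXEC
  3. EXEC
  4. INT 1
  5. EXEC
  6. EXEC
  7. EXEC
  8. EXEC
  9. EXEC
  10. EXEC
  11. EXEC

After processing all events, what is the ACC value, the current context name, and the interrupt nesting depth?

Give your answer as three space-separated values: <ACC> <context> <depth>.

Answer: 5 MAIN 0

Derivation:
Event 1 (EXEC): [MAIN] PC=0: INC 1 -> ACC=1
Event 2 (EXEC): [MAIN] PC=1: INC 5 -> ACC=6
Event 3 (EXEC): [MAIN] PC=2: INC 2 -> ACC=8
Event 4 (INT 1): INT 1 arrives: push (MAIN, PC=3), enter IRQ1 at PC=0 (depth now 1)
Event 5 (EXEC): [IRQ1] PC=0: DEC 1 -> ACC=7
Event 6 (EXEC): [IRQ1] PC=1: IRET -> resume MAIN at PC=3 (depth now 0)
Event 7 (EXEC): [MAIN] PC=3: DEC 5 -> ACC=2
Event 8 (EXEC): [MAIN] PC=4: NOP
Event 9 (EXEC): [MAIN] PC=5: NOP
Event 10 (EXEC): [MAIN] PC=6: INC 3 -> ACC=5
Event 11 (EXEC): [MAIN] PC=7: HALT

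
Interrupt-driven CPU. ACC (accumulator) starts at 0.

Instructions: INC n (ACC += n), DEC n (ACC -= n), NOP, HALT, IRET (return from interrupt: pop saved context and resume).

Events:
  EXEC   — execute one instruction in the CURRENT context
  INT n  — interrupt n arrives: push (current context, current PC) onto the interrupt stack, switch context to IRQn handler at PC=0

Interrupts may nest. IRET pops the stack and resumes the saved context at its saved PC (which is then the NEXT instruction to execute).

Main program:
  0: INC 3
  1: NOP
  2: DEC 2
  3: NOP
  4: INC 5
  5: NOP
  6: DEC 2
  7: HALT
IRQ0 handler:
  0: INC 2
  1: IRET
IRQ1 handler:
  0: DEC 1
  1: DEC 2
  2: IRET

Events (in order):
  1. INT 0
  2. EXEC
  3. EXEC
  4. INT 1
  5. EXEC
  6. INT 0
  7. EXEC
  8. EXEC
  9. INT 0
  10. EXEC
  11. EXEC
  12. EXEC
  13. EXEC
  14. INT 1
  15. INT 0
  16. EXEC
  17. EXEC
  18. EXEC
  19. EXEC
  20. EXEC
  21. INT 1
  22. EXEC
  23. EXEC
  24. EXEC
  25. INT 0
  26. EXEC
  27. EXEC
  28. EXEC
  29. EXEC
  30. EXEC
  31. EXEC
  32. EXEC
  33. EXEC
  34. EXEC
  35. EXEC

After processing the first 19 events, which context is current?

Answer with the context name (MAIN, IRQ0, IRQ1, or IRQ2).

Event 1 (INT 0): INT 0 arrives: push (MAIN, PC=0), enter IRQ0 at PC=0 (depth now 1)
Event 2 (EXEC): [IRQ0] PC=0: INC 2 -> ACC=2
Event 3 (EXEC): [IRQ0] PC=1: IRET -> resume MAIN at PC=0 (depth now 0)
Event 4 (INT 1): INT 1 arrives: push (MAIN, PC=0), enter IRQ1 at PC=0 (depth now 1)
Event 5 (EXEC): [IRQ1] PC=0: DEC 1 -> ACC=1
Event 6 (INT 0): INT 0 arrives: push (IRQ1, PC=1), enter IRQ0 at PC=0 (depth now 2)
Event 7 (EXEC): [IRQ0] PC=0: INC 2 -> ACC=3
Event 8 (EXEC): [IRQ0] PC=1: IRET -> resume IRQ1 at PC=1 (depth now 1)
Event 9 (INT 0): INT 0 arrives: push (IRQ1, PC=1), enter IRQ0 at PC=0 (depth now 2)
Event 10 (EXEC): [IRQ0] PC=0: INC 2 -> ACC=5
Event 11 (EXEC): [IRQ0] PC=1: IRET -> resume IRQ1 at PC=1 (depth now 1)
Event 12 (EXEC): [IRQ1] PC=1: DEC 2 -> ACC=3
Event 13 (EXEC): [IRQ1] PC=2: IRET -> resume MAIN at PC=0 (depth now 0)
Event 14 (INT 1): INT 1 arrives: push (MAIN, PC=0), enter IRQ1 at PC=0 (depth now 1)
Event 15 (INT 0): INT 0 arrives: push (IRQ1, PC=0), enter IRQ0 at PC=0 (depth now 2)
Event 16 (EXEC): [IRQ0] PC=0: INC 2 -> ACC=5
Event 17 (EXEC): [IRQ0] PC=1: IRET -> resume IRQ1 at PC=0 (depth now 1)
Event 18 (EXEC): [IRQ1] PC=0: DEC 1 -> ACC=4
Event 19 (EXEC): [IRQ1] PC=1: DEC 2 -> ACC=2

Answer: IRQ1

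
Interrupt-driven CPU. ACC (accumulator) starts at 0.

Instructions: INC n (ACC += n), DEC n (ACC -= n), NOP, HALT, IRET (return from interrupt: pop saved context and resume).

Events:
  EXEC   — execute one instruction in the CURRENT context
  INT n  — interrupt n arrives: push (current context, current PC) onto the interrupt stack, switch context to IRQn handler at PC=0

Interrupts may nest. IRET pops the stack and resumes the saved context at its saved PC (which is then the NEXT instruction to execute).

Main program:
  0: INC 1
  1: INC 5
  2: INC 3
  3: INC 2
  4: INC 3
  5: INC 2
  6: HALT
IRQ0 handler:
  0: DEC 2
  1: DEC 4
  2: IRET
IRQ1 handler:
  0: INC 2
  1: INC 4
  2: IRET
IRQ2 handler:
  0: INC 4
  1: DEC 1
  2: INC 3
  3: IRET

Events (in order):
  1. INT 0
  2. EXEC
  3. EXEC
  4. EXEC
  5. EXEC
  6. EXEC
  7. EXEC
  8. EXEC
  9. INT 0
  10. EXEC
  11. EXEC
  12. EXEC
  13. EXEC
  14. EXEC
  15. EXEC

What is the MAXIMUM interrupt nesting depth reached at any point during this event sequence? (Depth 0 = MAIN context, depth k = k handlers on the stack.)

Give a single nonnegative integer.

Answer: 1

Derivation:
Event 1 (INT 0): INT 0 arrives: push (MAIN, PC=0), enter IRQ0 at PC=0 (depth now 1) [depth=1]
Event 2 (EXEC): [IRQ0] PC=0: DEC 2 -> ACC=-2 [depth=1]
Event 3 (EXEC): [IRQ0] PC=1: DEC 4 -> ACC=-6 [depth=1]
Event 4 (EXEC): [IRQ0] PC=2: IRET -> resume MAIN at PC=0 (depth now 0) [depth=0]
Event 5 (EXEC): [MAIN] PC=0: INC 1 -> ACC=-5 [depth=0]
Event 6 (EXEC): [MAIN] PC=1: INC 5 -> ACC=0 [depth=0]
Event 7 (EXEC): [MAIN] PC=2: INC 3 -> ACC=3 [depth=0]
Event 8 (EXEC): [MAIN] PC=3: INC 2 -> ACC=5 [depth=0]
Event 9 (INT 0): INT 0 arrives: push (MAIN, PC=4), enter IRQ0 at PC=0 (depth now 1) [depth=1]
Event 10 (EXEC): [IRQ0] PC=0: DEC 2 -> ACC=3 [depth=1]
Event 11 (EXEC): [IRQ0] PC=1: DEC 4 -> ACC=-1 [depth=1]
Event 12 (EXEC): [IRQ0] PC=2: IRET -> resume MAIN at PC=4 (depth now 0) [depth=0]
Event 13 (EXEC): [MAIN] PC=4: INC 3 -> ACC=2 [depth=0]
Event 14 (EXEC): [MAIN] PC=5: INC 2 -> ACC=4 [depth=0]
Event 15 (EXEC): [MAIN] PC=6: HALT [depth=0]
Max depth observed: 1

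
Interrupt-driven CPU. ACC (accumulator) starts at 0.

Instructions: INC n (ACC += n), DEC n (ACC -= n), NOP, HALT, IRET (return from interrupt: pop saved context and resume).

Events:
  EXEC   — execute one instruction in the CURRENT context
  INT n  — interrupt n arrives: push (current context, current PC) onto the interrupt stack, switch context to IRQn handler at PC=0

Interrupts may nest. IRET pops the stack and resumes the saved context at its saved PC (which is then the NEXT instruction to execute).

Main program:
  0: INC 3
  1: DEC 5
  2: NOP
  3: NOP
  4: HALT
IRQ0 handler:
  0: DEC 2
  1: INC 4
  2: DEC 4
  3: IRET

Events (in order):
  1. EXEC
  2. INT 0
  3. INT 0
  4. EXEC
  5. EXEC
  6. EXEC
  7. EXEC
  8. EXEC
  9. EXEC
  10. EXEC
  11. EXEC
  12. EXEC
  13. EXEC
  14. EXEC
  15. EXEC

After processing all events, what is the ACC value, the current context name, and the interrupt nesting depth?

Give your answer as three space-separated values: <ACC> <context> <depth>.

Event 1 (EXEC): [MAIN] PC=0: INC 3 -> ACC=3
Event 2 (INT 0): INT 0 arrives: push (MAIN, PC=1), enter IRQ0 at PC=0 (depth now 1)
Event 3 (INT 0): INT 0 arrives: push (IRQ0, PC=0), enter IRQ0 at PC=0 (depth now 2)
Event 4 (EXEC): [IRQ0] PC=0: DEC 2 -> ACC=1
Event 5 (EXEC): [IRQ0] PC=1: INC 4 -> ACC=5
Event 6 (EXEC): [IRQ0] PC=2: DEC 4 -> ACC=1
Event 7 (EXEC): [IRQ0] PC=3: IRET -> resume IRQ0 at PC=0 (depth now 1)
Event 8 (EXEC): [IRQ0] PC=0: DEC 2 -> ACC=-1
Event 9 (EXEC): [IRQ0] PC=1: INC 4 -> ACC=3
Event 10 (EXEC): [IRQ0] PC=2: DEC 4 -> ACC=-1
Event 11 (EXEC): [IRQ0] PC=3: IRET -> resume MAIN at PC=1 (depth now 0)
Event 12 (EXEC): [MAIN] PC=1: DEC 5 -> ACC=-6
Event 13 (EXEC): [MAIN] PC=2: NOP
Event 14 (EXEC): [MAIN] PC=3: NOP
Event 15 (EXEC): [MAIN] PC=4: HALT

Answer: -6 MAIN 0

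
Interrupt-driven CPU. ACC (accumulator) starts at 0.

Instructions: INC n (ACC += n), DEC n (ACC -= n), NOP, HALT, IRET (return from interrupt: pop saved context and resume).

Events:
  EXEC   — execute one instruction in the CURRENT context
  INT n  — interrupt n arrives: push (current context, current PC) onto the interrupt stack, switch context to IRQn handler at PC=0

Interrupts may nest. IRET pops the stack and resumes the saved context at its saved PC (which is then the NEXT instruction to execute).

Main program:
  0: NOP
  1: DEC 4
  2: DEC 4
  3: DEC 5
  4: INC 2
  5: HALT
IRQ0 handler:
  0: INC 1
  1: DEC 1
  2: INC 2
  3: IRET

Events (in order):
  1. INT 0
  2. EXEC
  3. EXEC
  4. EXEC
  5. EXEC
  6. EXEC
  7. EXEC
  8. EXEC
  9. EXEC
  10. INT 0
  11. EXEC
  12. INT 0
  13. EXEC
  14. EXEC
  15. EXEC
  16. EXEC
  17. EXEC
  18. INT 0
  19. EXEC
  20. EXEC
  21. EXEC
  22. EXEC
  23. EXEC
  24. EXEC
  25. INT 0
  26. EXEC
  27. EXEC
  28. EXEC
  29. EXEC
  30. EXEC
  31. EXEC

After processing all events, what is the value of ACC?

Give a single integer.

Event 1 (INT 0): INT 0 arrives: push (MAIN, PC=0), enter IRQ0 at PC=0 (depth now 1)
Event 2 (EXEC): [IRQ0] PC=0: INC 1 -> ACC=1
Event 3 (EXEC): [IRQ0] PC=1: DEC 1 -> ACC=0
Event 4 (EXEC): [IRQ0] PC=2: INC 2 -> ACC=2
Event 5 (EXEC): [IRQ0] PC=3: IRET -> resume MAIN at PC=0 (depth now 0)
Event 6 (EXEC): [MAIN] PC=0: NOP
Event 7 (EXEC): [MAIN] PC=1: DEC 4 -> ACC=-2
Event 8 (EXEC): [MAIN] PC=2: DEC 4 -> ACC=-6
Event 9 (EXEC): [MAIN] PC=3: DEC 5 -> ACC=-11
Event 10 (INT 0): INT 0 arrives: push (MAIN, PC=4), enter IRQ0 at PC=0 (depth now 1)
Event 11 (EXEC): [IRQ0] PC=0: INC 1 -> ACC=-10
Event 12 (INT 0): INT 0 arrives: push (IRQ0, PC=1), enter IRQ0 at PC=0 (depth now 2)
Event 13 (EXEC): [IRQ0] PC=0: INC 1 -> ACC=-9
Event 14 (EXEC): [IRQ0] PC=1: DEC 1 -> ACC=-10
Event 15 (EXEC): [IRQ0] PC=2: INC 2 -> ACC=-8
Event 16 (EXEC): [IRQ0] PC=3: IRET -> resume IRQ0 at PC=1 (depth now 1)
Event 17 (EXEC): [IRQ0] PC=1: DEC 1 -> ACC=-9
Event 18 (INT 0): INT 0 arrives: push (IRQ0, PC=2), enter IRQ0 at PC=0 (depth now 2)
Event 19 (EXEC): [IRQ0] PC=0: INC 1 -> ACC=-8
Event 20 (EXEC): [IRQ0] PC=1: DEC 1 -> ACC=-9
Event 21 (EXEC): [IRQ0] PC=2: INC 2 -> ACC=-7
Event 22 (EXEC): [IRQ0] PC=3: IRET -> resume IRQ0 at PC=2 (depth now 1)
Event 23 (EXEC): [IRQ0] PC=2: INC 2 -> ACC=-5
Event 24 (EXEC): [IRQ0] PC=3: IRET -> resume MAIN at PC=4 (depth now 0)
Event 25 (INT 0): INT 0 arrives: push (MAIN, PC=4), enter IRQ0 at PC=0 (depth now 1)
Event 26 (EXEC): [IRQ0] PC=0: INC 1 -> ACC=-4
Event 27 (EXEC): [IRQ0] PC=1: DEC 1 -> ACC=-5
Event 28 (EXEC): [IRQ0] PC=2: INC 2 -> ACC=-3
Event 29 (EXEC): [IRQ0] PC=3: IRET -> resume MAIN at PC=4 (depth now 0)
Event 30 (EXEC): [MAIN] PC=4: INC 2 -> ACC=-1
Event 31 (EXEC): [MAIN] PC=5: HALT

Answer: -1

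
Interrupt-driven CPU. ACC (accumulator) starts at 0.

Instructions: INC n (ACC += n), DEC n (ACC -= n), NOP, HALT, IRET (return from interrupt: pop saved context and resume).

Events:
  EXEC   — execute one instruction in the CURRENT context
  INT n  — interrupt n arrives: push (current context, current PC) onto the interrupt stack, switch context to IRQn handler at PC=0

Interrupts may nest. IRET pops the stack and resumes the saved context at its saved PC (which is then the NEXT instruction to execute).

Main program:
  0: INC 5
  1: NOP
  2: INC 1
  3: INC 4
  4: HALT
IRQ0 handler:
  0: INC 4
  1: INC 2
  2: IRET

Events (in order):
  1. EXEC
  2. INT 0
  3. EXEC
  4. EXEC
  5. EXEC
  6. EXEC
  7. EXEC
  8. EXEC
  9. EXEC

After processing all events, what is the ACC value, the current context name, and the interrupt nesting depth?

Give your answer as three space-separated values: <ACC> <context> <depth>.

Answer: 16 MAIN 0

Derivation:
Event 1 (EXEC): [MAIN] PC=0: INC 5 -> ACC=5
Event 2 (INT 0): INT 0 arrives: push (MAIN, PC=1), enter IRQ0 at PC=0 (depth now 1)
Event 3 (EXEC): [IRQ0] PC=0: INC 4 -> ACC=9
Event 4 (EXEC): [IRQ0] PC=1: INC 2 -> ACC=11
Event 5 (EXEC): [IRQ0] PC=2: IRET -> resume MAIN at PC=1 (depth now 0)
Event 6 (EXEC): [MAIN] PC=1: NOP
Event 7 (EXEC): [MAIN] PC=2: INC 1 -> ACC=12
Event 8 (EXEC): [MAIN] PC=3: INC 4 -> ACC=16
Event 9 (EXEC): [MAIN] PC=4: HALT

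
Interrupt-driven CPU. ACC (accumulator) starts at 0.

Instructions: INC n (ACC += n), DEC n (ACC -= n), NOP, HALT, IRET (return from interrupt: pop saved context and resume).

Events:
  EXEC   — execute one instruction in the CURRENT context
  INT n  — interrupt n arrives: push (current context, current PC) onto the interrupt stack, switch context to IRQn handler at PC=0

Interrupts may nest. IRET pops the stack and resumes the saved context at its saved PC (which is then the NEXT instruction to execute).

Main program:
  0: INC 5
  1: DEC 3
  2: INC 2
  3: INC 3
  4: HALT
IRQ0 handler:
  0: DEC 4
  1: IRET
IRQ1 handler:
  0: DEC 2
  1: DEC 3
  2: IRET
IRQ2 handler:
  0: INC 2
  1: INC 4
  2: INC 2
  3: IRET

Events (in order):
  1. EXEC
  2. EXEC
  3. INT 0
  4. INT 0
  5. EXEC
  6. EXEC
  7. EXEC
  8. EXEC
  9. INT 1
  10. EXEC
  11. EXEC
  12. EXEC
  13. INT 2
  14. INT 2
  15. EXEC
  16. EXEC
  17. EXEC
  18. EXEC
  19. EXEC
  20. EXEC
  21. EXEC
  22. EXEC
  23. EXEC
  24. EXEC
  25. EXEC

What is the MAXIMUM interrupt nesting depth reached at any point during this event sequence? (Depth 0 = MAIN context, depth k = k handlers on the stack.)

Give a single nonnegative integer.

Event 1 (EXEC): [MAIN] PC=0: INC 5 -> ACC=5 [depth=0]
Event 2 (EXEC): [MAIN] PC=1: DEC 3 -> ACC=2 [depth=0]
Event 3 (INT 0): INT 0 arrives: push (MAIN, PC=2), enter IRQ0 at PC=0 (depth now 1) [depth=1]
Event 4 (INT 0): INT 0 arrives: push (IRQ0, PC=0), enter IRQ0 at PC=0 (depth now 2) [depth=2]
Event 5 (EXEC): [IRQ0] PC=0: DEC 4 -> ACC=-2 [depth=2]
Event 6 (EXEC): [IRQ0] PC=1: IRET -> resume IRQ0 at PC=0 (depth now 1) [depth=1]
Event 7 (EXEC): [IRQ0] PC=0: DEC 4 -> ACC=-6 [depth=1]
Event 8 (EXEC): [IRQ0] PC=1: IRET -> resume MAIN at PC=2 (depth now 0) [depth=0]
Event 9 (INT 1): INT 1 arrives: push (MAIN, PC=2), enter IRQ1 at PC=0 (depth now 1) [depth=1]
Event 10 (EXEC): [IRQ1] PC=0: DEC 2 -> ACC=-8 [depth=1]
Event 11 (EXEC): [IRQ1] PC=1: DEC 3 -> ACC=-11 [depth=1]
Event 12 (EXEC): [IRQ1] PC=2: IRET -> resume MAIN at PC=2 (depth now 0) [depth=0]
Event 13 (INT 2): INT 2 arrives: push (MAIN, PC=2), enter IRQ2 at PC=0 (depth now 1) [depth=1]
Event 14 (INT 2): INT 2 arrives: push (IRQ2, PC=0), enter IRQ2 at PC=0 (depth now 2) [depth=2]
Event 15 (EXEC): [IRQ2] PC=0: INC 2 -> ACC=-9 [depth=2]
Event 16 (EXEC): [IRQ2] PC=1: INC 4 -> ACC=-5 [depth=2]
Event 17 (EXEC): [IRQ2] PC=2: INC 2 -> ACC=-3 [depth=2]
Event 18 (EXEC): [IRQ2] PC=3: IRET -> resume IRQ2 at PC=0 (depth now 1) [depth=1]
Event 19 (EXEC): [IRQ2] PC=0: INC 2 -> ACC=-1 [depth=1]
Event 20 (EXEC): [IRQ2] PC=1: INC 4 -> ACC=3 [depth=1]
Event 21 (EXEC): [IRQ2] PC=2: INC 2 -> ACC=5 [depth=1]
Event 22 (EXEC): [IRQ2] PC=3: IRET -> resume MAIN at PC=2 (depth now 0) [depth=0]
Event 23 (EXEC): [MAIN] PC=2: INC 2 -> ACC=7 [depth=0]
Event 24 (EXEC): [MAIN] PC=3: INC 3 -> ACC=10 [depth=0]
Event 25 (EXEC): [MAIN] PC=4: HALT [depth=0]
Max depth observed: 2

Answer: 2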